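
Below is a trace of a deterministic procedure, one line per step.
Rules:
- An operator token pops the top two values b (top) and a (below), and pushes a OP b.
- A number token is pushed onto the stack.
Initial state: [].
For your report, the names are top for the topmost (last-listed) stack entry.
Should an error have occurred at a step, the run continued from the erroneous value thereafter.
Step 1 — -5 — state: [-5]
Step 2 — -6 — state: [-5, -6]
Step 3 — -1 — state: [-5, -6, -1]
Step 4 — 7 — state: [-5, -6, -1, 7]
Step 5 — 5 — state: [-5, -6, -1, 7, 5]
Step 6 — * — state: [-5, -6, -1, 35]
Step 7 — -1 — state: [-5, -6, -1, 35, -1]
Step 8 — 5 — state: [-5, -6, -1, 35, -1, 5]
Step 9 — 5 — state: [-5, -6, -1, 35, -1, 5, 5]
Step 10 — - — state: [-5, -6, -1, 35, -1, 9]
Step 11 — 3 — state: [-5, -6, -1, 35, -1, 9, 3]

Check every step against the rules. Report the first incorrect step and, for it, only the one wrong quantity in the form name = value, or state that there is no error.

Recomputing the run from the initial state:
step 1: [-5]
step 2: [-5, -6]
step 3: [-5, -6, -1]
step 4: [-5, -6, -1, 7]
step 5: [-5, -6, -1, 7, 5]
step 6: [-5, -6, -1, 35]
step 7: [-5, -6, -1, 35, -1]
step 8: [-5, -6, -1, 35, -1, 5]
step 9: [-5, -6, -1, 35, -1, 5, 5]
step 10: [-5, -6, -1, 35, -1, 0]
step 11: [-5, -6, -1, 35, -1, 0, 3]
The first disagreement with the trace is at step 10, where the value should be top = 0.

step 10, top = 0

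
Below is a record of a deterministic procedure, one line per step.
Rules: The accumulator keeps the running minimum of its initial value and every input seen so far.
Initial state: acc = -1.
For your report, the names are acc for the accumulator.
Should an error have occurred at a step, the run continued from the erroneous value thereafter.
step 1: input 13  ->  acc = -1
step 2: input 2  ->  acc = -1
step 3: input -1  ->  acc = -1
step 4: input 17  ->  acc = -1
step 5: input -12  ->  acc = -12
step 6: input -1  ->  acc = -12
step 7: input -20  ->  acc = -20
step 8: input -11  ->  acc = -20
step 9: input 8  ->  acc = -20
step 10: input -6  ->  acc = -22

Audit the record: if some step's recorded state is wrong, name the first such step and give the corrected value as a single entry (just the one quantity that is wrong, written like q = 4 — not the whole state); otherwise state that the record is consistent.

step 10, acc = -20

Recomputing the run from the initial state:
step 1: acc = -1
step 2: acc = -1
step 3: acc = -1
step 4: acc = -1
step 5: acc = -12
step 6: acc = -12
step 7: acc = -20
step 8: acc = -20
step 9: acc = -20
step 10: acc = -20
The first disagreement with the record is at step 10, where the value should be acc = -20.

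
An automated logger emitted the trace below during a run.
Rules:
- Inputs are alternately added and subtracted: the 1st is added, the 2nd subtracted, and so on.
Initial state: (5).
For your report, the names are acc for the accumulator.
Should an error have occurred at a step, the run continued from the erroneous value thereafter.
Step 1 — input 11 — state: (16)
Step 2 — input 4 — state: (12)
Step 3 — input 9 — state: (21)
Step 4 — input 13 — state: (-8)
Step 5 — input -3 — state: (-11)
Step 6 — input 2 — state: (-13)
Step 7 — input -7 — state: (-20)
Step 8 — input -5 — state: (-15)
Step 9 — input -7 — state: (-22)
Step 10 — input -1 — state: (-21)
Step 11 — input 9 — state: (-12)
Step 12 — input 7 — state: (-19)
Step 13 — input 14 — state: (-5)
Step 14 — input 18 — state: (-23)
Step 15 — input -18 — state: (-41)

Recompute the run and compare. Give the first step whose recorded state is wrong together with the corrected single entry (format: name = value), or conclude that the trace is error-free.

step 4, acc = 8

Recomputing the run from the initial state:
step 1: acc = 16
step 2: acc = 12
step 3: acc = 21
step 4: acc = 8
step 5: acc = 5
step 6: acc = 3
step 7: acc = -4
step 8: acc = 1
step 9: acc = -6
step 10: acc = -5
step 11: acc = 4
step 12: acc = -3
step 13: acc = 11
step 14: acc = -7
step 15: acc = -25
The first disagreement with the trace is at step 4, where the value should be acc = 8.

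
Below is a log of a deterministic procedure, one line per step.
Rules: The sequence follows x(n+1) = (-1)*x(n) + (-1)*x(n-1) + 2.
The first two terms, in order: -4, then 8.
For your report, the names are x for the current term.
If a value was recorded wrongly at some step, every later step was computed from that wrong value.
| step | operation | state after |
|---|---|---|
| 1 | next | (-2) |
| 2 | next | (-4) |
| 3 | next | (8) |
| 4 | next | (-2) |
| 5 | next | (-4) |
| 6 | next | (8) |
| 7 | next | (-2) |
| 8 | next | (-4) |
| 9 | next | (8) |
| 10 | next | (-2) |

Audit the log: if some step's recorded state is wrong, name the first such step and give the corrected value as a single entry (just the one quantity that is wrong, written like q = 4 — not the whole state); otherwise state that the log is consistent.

step 1: x = -1*(8) + (-1)*(-4) + (2) = -2 -> same as recorded
step 2: x = -1*(-2) + (-1)*(8) + (2) = -4 -> no discrepancy
step 3: x = -1*(-4) + (-1)*(-2) + (2) = 8 -> checks out
step 4: x = -1*(8) + (-1)*(-4) + (2) = -2 -> agrees with the log
step 5: x = -1*(-2) + (-1)*(8) + (2) = -4 -> consistent with the log
step 6: x = -1*(-4) + (-1)*(-2) + (2) = 8 -> exactly as logged
step 7: x = -1*(8) + (-1)*(-4) + (2) = -2 -> consistent with the log
step 8: x = -1*(-2) + (-1)*(8) + (2) = -4 -> same as recorded
step 9: x = -1*(-4) + (-1)*(-2) + (2) = 8 -> confirmed correct
step 10: x = -1*(8) + (-1)*(-4) + (2) = -2 -> matches
Each recorded entry agrees with the recomputation.

no error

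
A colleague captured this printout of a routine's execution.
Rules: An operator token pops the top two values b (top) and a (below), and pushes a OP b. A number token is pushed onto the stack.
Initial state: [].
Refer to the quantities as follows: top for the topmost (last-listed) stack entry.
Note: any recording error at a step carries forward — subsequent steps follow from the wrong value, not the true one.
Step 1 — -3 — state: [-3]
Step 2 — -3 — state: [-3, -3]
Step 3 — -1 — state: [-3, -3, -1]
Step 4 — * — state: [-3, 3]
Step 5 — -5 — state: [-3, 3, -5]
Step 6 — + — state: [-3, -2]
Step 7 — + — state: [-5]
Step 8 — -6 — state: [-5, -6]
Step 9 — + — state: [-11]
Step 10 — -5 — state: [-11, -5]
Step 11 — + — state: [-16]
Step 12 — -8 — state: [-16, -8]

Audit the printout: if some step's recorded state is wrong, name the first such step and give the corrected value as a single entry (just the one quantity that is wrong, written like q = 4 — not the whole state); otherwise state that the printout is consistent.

no error

Step 1: push -3: top = -3 — no discrepancy.
Step 2: push -3: top = -3 — matches.
Step 3: push -1: top = -1 — no discrepancy.
Step 4: -3 * -1 = 3 — same as recorded.
Step 5: push -5: top = -5 — consistent with the printout.
Step 6: 3 + -5 = -2 — no discrepancy.
Step 7: -3 + -2 = -5 — in agreement.
Step 8: push -6: top = -6 — consistent with the printout.
Step 9: -5 + -6 = -11 — agrees with the printout.
Step 10: push -5: top = -5 — exactly as logged.
Step 11: -11 + -5 = -16 — agrees with the printout.
Step 12: push -8: top = -8 — matches.
All steps check out; nothing to correct.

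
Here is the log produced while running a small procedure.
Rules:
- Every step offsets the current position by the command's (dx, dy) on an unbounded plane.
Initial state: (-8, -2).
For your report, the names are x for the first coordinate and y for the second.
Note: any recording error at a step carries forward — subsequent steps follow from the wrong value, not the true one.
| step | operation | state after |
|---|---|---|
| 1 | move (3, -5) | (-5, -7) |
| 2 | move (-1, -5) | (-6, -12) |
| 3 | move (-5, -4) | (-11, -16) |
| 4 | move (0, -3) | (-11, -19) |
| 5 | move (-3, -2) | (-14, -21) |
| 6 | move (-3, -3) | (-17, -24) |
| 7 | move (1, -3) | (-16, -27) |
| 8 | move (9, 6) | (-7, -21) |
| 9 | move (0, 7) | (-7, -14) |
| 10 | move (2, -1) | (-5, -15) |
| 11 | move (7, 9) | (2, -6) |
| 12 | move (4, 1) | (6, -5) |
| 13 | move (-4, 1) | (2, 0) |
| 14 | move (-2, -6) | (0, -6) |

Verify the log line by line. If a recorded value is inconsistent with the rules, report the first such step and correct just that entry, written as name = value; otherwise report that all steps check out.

step 13, y = -4

Step 1: x = -8 + (3) = -5, y = -2 + (-5) = -7 — no discrepancy.
Step 2: x = -5 + (-1) = -6, y = -7 + (-5) = -12 — same as recorded.
Step 3: x = -6 + (-5) = -11, y = -12 + (-4) = -16 — same as recorded.
Step 4: x = -11 + (0) = -11, y = -16 + (-3) = -19 — consistent with the log.
Step 5: x = -11 + (-3) = -14, y = -19 + (-2) = -21 — exactly as logged.
Step 6: x = -14 + (-3) = -17, y = -21 + (-3) = -24 — exactly as logged.
Step 7: x = -17 + (1) = -16, y = -24 + (-3) = -27 — no discrepancy.
Step 8: x = -16 + (9) = -7, y = -27 + (6) = -21 — matches.
Step 9: x = -7 + (0) = -7, y = -21 + (7) = -14 — in agreement.
Step 10: x = -7 + (2) = -5, y = -14 + (-1) = -15 — in agreement.
Step 11: x = -5 + (7) = 2, y = -15 + (9) = -6 — matches.
Step 12: x = 2 + (4) = 6, y = -6 + (1) = -5 — consistent with the log.
Step 13: x = 6 + (-4) = 2, y = -5 + (1) = -4 — a discrepancy with the log.
Conclusion: step 13 carries the first error; the entry should be y = -4.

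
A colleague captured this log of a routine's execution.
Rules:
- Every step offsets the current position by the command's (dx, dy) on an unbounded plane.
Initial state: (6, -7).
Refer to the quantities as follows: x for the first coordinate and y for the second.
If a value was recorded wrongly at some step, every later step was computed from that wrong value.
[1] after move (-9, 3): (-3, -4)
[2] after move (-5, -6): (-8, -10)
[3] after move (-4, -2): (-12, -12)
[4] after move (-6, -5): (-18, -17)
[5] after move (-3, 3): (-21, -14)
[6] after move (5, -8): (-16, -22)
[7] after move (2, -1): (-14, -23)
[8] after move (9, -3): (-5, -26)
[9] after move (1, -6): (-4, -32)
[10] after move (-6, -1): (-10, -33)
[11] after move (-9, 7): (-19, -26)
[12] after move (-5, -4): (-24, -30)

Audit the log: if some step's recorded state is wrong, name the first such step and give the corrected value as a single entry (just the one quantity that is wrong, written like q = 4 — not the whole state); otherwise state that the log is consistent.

no error

Step 1: x = 6 + (-9) = -3, y = -7 + (3) = -4 — agrees with the log.
Step 2: x = -3 + (-5) = -8, y = -4 + (-6) = -10 — consistent with the log.
Step 3: x = -8 + (-4) = -12, y = -10 + (-2) = -12 — same as recorded.
Step 4: x = -12 + (-6) = -18, y = -12 + (-5) = -17 — in agreement.
Step 5: x = -18 + (-3) = -21, y = -17 + (3) = -14 — verified.
Step 6: x = -21 + (5) = -16, y = -14 + (-8) = -22 — exactly as logged.
Step 7: x = -16 + (2) = -14, y = -22 + (-1) = -23 — verified.
Step 8: x = -14 + (9) = -5, y = -23 + (-3) = -26 — consistent with the log.
Step 9: x = -5 + (1) = -4, y = -26 + (-6) = -32 — consistent with the log.
Step 10: x = -4 + (-6) = -10, y = -32 + (-1) = -33 — checks out.
Step 11: x = -10 + (-9) = -19, y = -33 + (7) = -26 — same as recorded.
Step 12: x = -19 + (-5) = -24, y = -26 + (-4) = -30 — same as recorded.
Nothing is out of place; the run is error-free.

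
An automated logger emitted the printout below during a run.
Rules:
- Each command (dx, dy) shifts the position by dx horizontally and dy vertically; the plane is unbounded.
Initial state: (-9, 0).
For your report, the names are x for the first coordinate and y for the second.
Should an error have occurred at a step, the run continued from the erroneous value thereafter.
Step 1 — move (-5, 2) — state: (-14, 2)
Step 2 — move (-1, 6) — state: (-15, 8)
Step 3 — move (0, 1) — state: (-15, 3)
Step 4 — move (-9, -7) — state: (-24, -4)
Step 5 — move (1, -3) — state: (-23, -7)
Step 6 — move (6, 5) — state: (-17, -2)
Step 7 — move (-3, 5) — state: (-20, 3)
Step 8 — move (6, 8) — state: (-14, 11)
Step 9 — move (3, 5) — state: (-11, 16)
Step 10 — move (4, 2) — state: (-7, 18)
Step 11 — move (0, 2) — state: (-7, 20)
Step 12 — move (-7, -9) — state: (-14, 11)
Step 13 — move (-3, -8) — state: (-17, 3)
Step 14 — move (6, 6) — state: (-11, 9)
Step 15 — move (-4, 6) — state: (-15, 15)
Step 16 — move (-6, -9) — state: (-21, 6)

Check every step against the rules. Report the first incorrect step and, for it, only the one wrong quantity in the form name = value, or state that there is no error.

Step 1: x = -9 + (-5) = -14, y = 0 + (2) = 2 — confirmed correct.
Step 2: x = -14 + (-1) = -15, y = 2 + (6) = 8 — exactly as logged.
Step 3: x = -15 + (0) = -15, y = 8 + (1) = 9 — the printout has a different value.
First deviation found at step 3; the corrected entry is y = 9.

step 3, y = 9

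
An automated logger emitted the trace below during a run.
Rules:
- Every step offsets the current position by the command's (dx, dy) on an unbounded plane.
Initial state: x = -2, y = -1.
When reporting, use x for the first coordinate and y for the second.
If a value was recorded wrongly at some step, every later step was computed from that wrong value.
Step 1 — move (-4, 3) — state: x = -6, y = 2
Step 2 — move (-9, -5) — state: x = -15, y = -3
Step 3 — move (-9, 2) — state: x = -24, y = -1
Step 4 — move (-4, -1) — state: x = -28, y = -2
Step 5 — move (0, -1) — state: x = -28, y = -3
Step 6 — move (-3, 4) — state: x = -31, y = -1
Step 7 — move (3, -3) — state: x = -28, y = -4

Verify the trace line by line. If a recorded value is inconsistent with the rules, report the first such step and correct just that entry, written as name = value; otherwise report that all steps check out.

Recomputing the run from the initial state:
step 1: x = -6, y = 2
step 2: x = -15, y = -3
step 3: x = -24, y = -1
step 4: x = -28, y = -2
step 5: x = -28, y = -3
step 6: x = -31, y = 1
step 7: x = -28, y = -2
The first disagreement with the trace is at step 6, where the value should be y = 1.

step 6, y = 1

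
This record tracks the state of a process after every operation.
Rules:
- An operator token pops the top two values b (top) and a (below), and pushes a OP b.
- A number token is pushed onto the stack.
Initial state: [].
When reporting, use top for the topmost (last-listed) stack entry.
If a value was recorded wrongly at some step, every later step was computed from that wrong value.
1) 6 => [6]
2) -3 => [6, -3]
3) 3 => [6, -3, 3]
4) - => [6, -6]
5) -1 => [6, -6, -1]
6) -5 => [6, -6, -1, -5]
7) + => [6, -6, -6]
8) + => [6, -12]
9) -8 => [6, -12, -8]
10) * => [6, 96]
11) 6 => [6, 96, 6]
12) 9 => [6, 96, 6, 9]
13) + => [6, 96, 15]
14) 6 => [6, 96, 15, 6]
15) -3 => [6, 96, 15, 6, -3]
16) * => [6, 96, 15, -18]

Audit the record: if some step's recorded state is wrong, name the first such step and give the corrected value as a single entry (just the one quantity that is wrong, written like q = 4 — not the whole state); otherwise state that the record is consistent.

step 1: push 6: top = 6 -> no discrepancy
step 2: push -3: top = -3 -> in agreement
step 3: push 3: top = 3 -> consistent with the record
step 4: -3 - 3 = -6 -> matches
step 5: push -1: top = -1 -> consistent with the record
step 6: push -5: top = -5 -> exactly as logged
step 7: -1 + -5 = -6 -> in agreement
step 8: -6 + -6 = -12 -> checks out
step 9: push -8: top = -8 -> in agreement
step 10: -12 * -8 = 96 -> verified
step 11: push 6: top = 6 -> matches
step 12: push 9: top = 9 -> exactly as logged
step 13: 6 + 9 = 15 -> matches
step 14: push 6: top = 6 -> verified
step 15: push -3: top = -3 -> same as recorded
step 16: 6 * -3 = -18 -> consistent with the record
Every step is consistent.

no error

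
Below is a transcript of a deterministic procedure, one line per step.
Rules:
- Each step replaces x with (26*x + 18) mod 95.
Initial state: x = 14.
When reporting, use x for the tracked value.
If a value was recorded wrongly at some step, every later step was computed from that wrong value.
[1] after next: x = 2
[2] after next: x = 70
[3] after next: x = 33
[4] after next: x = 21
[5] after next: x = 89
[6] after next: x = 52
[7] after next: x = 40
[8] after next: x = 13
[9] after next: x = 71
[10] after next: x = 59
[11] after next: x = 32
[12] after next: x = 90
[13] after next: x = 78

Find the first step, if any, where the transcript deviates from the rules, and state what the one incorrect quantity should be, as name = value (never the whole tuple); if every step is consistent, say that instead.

no error

step 1: x = (26*14 + 18) mod 95 = 2 -> in agreement
step 2: x = (26*2 + 18) mod 95 = 70 -> checks out
step 3: x = (26*70 + 18) mod 95 = 33 -> same as recorded
step 4: x = (26*33 + 18) mod 95 = 21 -> same as recorded
step 5: x = (26*21 + 18) mod 95 = 89 -> in agreement
step 6: x = (26*89 + 18) mod 95 = 52 -> consistent with the transcript
step 7: x = (26*52 + 18) mod 95 = 40 -> matches
step 8: x = (26*40 + 18) mod 95 = 13 -> confirmed correct
step 9: x = (26*13 + 18) mod 95 = 71 -> in agreement
step 10: x = (26*71 + 18) mod 95 = 59 -> same as recorded
step 11: x = (26*59 + 18) mod 95 = 32 -> consistent with the transcript
step 12: x = (26*32 + 18) mod 95 = 90 -> verified
step 13: x = (26*90 + 18) mod 95 = 78 -> no discrepancy
All entries verified; no error found.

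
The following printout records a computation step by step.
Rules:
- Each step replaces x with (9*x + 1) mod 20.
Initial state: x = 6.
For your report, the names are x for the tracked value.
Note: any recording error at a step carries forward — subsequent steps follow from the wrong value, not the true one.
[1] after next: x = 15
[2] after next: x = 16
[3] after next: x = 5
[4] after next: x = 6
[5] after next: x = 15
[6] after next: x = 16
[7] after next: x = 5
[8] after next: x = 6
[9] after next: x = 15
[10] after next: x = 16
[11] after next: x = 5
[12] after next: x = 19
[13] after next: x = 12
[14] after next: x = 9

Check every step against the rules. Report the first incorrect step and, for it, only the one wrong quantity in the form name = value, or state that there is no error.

step 12, x = 6

Recomputing the run from the initial state:
step 1: x = 15
step 2: x = 16
step 3: x = 5
step 4: x = 6
step 5: x = 15
step 6: x = 16
step 7: x = 5
step 8: x = 6
step 9: x = 15
step 10: x = 16
step 11: x = 5
step 12: x = 6
step 13: x = 15
step 14: x = 16
The first disagreement with the printout is at step 12, where the value should be x = 6.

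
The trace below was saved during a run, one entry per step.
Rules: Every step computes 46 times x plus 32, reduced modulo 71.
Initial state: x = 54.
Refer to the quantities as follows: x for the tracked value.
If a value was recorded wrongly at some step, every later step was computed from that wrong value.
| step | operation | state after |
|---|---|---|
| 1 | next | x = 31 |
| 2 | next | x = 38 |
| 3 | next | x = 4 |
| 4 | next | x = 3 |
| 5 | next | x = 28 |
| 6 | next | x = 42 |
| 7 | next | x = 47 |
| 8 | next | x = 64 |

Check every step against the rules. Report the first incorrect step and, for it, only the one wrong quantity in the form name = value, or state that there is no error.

Recomputing the run from the initial state:
step 1: x = 31
step 2: x = 38
step 3: x = 5
step 4: x = 49
step 5: x = 14
step 6: x = 37
step 7: x = 30
step 8: x = 63
The first disagreement with the trace is at step 3, where the value should be x = 5.

step 3, x = 5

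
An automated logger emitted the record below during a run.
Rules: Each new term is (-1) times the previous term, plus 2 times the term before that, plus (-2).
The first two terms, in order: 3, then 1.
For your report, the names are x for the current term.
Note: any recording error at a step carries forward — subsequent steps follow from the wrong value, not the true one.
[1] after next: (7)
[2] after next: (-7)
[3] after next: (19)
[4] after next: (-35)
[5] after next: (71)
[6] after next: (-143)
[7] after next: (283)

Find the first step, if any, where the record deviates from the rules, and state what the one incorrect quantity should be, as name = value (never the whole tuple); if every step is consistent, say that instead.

1. x = -1*(1) + (2)*(3) + (-2) = 3 (the record disagrees here)
Conclusion: step 1 carries the first error; the entry should be x = 3.

step 1, x = 3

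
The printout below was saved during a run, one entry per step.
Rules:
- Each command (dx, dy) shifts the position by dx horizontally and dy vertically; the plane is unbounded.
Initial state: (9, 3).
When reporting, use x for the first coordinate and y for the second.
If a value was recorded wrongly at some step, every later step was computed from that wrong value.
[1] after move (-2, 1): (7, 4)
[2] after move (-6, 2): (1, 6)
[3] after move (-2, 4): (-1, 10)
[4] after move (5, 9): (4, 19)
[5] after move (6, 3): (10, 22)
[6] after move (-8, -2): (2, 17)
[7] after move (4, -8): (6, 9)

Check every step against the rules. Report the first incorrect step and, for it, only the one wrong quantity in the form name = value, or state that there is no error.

1. x = 9 + (-2) = 7, y = 3 + (1) = 4 (same as recorded)
2. x = 7 + (-6) = 1, y = 4 + (2) = 6 (consistent with the printout)
3. x = 1 + (-2) = -1, y = 6 + (4) = 10 (matches)
4. x = -1 + (5) = 4, y = 10 + (9) = 19 (checks out)
5. x = 4 + (6) = 10, y = 19 + (3) = 22 (in agreement)
6. x = 10 + (-8) = 2, y = 22 + (-2) = 20 (the printout has a different value)
The earliest wrong entry is at step 6: it should read y = 20.

step 6, y = 20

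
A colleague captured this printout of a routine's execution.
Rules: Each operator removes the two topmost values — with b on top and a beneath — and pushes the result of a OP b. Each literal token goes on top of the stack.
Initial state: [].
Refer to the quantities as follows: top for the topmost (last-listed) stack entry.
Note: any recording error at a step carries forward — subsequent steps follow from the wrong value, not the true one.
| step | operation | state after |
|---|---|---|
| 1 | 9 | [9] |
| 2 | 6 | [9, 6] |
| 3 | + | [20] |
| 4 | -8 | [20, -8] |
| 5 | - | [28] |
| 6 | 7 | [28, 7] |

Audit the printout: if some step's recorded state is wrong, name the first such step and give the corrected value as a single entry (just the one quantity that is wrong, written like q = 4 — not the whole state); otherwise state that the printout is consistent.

Step 1: push 9: top = 9 — checks out.
Step 2: push 6: top = 6 — consistent with the printout.
Step 3: 9 + 6 = 15 — not what was recorded.
First incorrect step: 3; the correct value is top = 15.

step 3, top = 15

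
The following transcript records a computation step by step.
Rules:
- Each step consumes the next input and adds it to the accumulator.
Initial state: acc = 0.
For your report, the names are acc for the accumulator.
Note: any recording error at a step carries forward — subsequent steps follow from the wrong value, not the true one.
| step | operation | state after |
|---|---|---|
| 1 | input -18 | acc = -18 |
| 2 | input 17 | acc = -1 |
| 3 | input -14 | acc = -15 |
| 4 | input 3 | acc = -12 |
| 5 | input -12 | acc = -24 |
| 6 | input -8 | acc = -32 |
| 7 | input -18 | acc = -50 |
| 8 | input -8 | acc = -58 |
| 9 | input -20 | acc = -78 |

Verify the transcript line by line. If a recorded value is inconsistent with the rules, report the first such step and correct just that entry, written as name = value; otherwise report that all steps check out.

no error

Recomputing the run from the initial state:
step 1: acc = -18
step 2: acc = -1
step 3: acc = -15
step 4: acc = -12
step 5: acc = -24
step 6: acc = -32
step 7: acc = -50
step 8: acc = -58
step 9: acc = -78
This matches the transcript at every step.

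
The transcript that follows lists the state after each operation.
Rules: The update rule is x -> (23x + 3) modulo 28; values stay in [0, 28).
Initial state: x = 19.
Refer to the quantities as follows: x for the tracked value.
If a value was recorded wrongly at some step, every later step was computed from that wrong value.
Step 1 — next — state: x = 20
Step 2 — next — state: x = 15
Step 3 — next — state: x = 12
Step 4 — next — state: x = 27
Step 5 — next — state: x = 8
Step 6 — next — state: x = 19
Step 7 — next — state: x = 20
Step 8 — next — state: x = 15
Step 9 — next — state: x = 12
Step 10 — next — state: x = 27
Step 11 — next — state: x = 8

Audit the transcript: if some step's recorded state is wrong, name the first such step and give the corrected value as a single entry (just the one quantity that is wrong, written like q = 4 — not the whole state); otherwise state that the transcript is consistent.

no error

1. x = (23*19 + 3) mod 28 = 20 (agrees with the transcript)
2. x = (23*20 + 3) mod 28 = 15 (exactly as logged)
3. x = (23*15 + 3) mod 28 = 12 (matches)
4. x = (23*12 + 3) mod 28 = 27 (in agreement)
5. x = (23*27 + 3) mod 28 = 8 (checks out)
6. x = (23*8 + 3) mod 28 = 19 (exactly as logged)
7. x = (23*19 + 3) mod 28 = 20 (exactly as logged)
8. x = (23*20 + 3) mod 28 = 15 (confirmed correct)
9. x = (23*15 + 3) mod 28 = 12 (same as recorded)
10. x = (23*12 + 3) mod 28 = 27 (no discrepancy)
11. x = (23*27 + 3) mod 28 = 8 (consistent with the transcript)
All entries verified; no error found.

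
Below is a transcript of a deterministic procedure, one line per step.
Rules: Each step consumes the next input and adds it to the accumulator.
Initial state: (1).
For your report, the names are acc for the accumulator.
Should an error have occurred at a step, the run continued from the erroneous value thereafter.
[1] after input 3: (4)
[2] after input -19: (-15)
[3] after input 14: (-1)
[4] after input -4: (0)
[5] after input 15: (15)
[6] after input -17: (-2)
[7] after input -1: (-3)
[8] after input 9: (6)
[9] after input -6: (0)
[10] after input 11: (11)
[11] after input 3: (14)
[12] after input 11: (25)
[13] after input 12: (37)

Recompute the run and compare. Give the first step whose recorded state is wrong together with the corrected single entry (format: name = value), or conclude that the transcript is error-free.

Step 1: acc = 1 + 3 = 4 — verified.
Step 2: acc = 4 + -19 = -15 — agrees with the transcript.
Step 3: acc = -15 + 14 = -1 — exactly as logged.
Step 4: acc = -1 + -4 = -5 — a discrepancy with the transcript.
Conclusion: step 4 carries the first error; the entry should be acc = -5.

step 4, acc = -5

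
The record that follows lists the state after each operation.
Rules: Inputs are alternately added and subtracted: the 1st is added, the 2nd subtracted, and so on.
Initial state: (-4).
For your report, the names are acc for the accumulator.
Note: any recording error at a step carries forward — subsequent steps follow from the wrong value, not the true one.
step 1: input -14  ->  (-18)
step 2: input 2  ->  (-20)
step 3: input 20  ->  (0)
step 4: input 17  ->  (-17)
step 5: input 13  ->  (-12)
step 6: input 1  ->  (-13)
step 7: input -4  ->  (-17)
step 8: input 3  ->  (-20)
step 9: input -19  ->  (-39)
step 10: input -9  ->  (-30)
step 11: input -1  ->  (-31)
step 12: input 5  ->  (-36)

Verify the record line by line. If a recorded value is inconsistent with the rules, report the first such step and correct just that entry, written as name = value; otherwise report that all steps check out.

Recomputing the run from the initial state:
step 1: acc = -18
step 2: acc = -20
step 3: acc = 0
step 4: acc = -17
step 5: acc = -4
step 6: acc = -5
step 7: acc = -9
step 8: acc = -12
step 9: acc = -31
step 10: acc = -22
step 11: acc = -23
step 12: acc = -28
The first disagreement with the record is at step 5, where the value should be acc = -4.

step 5, acc = -4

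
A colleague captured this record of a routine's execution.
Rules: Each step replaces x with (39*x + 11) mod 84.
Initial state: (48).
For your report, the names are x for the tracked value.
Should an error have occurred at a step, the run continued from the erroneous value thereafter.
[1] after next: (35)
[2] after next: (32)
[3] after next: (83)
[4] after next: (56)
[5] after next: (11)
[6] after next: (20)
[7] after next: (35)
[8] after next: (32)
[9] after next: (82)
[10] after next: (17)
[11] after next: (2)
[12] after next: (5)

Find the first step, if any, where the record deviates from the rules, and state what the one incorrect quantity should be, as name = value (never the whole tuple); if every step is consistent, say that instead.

step 9, x = 83

Recomputing the run from the initial state:
step 1: x = 35
step 2: x = 32
step 3: x = 83
step 4: x = 56
step 5: x = 11
step 6: x = 20
step 7: x = 35
step 8: x = 32
step 9: x = 83
step 10: x = 56
step 11: x = 11
step 12: x = 20
The first disagreement with the record is at step 9, where the value should be x = 83.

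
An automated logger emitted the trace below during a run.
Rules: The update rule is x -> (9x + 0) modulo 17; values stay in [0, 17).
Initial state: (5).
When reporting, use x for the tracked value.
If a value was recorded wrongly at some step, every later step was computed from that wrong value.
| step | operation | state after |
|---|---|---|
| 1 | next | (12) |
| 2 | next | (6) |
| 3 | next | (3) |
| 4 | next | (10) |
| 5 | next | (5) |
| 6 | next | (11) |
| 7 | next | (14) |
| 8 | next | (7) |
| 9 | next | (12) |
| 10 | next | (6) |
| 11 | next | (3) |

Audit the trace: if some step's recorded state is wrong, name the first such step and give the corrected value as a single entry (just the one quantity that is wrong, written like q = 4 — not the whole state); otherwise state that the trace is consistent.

Step 1: x = (9*5 + 0) mod 17 = 11 — the recorded entry deviates here.
First deviation found at step 1; the corrected entry is x = 11.

step 1, x = 11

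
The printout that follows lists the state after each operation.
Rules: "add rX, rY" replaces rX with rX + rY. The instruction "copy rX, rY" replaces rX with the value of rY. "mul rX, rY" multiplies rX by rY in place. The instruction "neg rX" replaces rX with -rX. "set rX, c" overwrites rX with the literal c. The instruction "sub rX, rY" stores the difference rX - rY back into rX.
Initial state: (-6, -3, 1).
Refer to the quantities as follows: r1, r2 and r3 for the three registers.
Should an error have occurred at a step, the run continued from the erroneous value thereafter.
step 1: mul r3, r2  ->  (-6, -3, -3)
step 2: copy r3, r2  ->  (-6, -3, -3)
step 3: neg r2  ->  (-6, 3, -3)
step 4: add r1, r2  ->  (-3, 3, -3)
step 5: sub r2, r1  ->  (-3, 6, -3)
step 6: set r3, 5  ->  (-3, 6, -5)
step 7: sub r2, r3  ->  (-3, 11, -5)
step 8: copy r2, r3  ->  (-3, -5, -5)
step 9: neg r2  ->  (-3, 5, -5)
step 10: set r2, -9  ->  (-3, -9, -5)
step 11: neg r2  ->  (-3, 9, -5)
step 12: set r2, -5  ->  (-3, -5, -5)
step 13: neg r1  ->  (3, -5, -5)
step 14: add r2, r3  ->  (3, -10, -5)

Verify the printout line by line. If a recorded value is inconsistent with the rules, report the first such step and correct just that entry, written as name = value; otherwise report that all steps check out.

step 6, r3 = 5

step 1: r3 = 1 * -3 = -3 -> no discrepancy
step 2: r3 = -3 -> matches
step 3: r2 = -(-3) = 3 -> same as recorded
step 4: r1 = -6 + 3 = -3 -> matches
step 5: r2 = 3 - -3 = 6 -> confirmed correct
step 6: r3 = 5 -> the printout disagrees here
Step 6 is the first one off; corrected, r3 = 5.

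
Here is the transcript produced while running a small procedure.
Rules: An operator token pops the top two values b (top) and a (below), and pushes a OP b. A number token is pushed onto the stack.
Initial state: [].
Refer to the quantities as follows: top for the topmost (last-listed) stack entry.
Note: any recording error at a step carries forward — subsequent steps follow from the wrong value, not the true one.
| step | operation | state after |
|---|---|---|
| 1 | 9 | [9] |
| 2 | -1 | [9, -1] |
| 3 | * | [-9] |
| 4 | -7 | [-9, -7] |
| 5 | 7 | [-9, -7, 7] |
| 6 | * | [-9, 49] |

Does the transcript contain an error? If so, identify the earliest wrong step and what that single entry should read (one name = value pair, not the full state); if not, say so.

1. push 9: top = 9 (consistent with the transcript)
2. push -1: top = -1 (confirmed correct)
3. 9 * -1 = -9 (matches)
4. push -7: top = -7 (confirmed correct)
5. push 7: top = 7 (confirmed correct)
6. -7 * 7 = -49 (this is not what the transcript shows)
That makes step 6 the first incorrect line — top = -49 is what it should show.

step 6, top = -49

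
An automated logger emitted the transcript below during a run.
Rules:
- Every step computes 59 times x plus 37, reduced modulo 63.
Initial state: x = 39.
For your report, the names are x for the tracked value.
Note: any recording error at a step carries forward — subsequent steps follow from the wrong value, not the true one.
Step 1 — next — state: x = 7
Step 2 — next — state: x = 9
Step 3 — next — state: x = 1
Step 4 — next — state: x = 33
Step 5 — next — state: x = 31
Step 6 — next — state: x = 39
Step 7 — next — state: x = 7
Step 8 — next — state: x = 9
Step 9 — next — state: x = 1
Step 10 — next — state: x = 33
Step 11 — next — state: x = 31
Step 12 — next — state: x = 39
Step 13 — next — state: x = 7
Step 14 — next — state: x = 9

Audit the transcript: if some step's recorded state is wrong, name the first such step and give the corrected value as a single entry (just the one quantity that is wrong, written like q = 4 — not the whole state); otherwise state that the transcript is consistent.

1. x = (59*39 + 37) mod 63 = 7 (agrees with the transcript)
2. x = (59*7 + 37) mod 63 = 9 (confirmed correct)
3. x = (59*9 + 37) mod 63 = 1 (same as recorded)
4. x = (59*1 + 37) mod 63 = 33 (exactly as logged)
5. x = (59*33 + 37) mod 63 = 31 (consistent with the transcript)
6. x = (59*31 + 37) mod 63 = 39 (exactly as logged)
7. x = (59*39 + 37) mod 63 = 7 (no discrepancy)
8. x = (59*7 + 37) mod 63 = 9 (in agreement)
9. x = (59*9 + 37) mod 63 = 1 (checks out)
10. x = (59*1 + 37) mod 63 = 33 (verified)
11. x = (59*33 + 37) mod 63 = 31 (agrees with the transcript)
12. x = (59*31 + 37) mod 63 = 39 (verified)
13. x = (59*39 + 37) mod 63 = 7 (verified)
14. x = (59*7 + 37) mod 63 = 9 (checks out)
Each recorded entry agrees with the recomputation.

no error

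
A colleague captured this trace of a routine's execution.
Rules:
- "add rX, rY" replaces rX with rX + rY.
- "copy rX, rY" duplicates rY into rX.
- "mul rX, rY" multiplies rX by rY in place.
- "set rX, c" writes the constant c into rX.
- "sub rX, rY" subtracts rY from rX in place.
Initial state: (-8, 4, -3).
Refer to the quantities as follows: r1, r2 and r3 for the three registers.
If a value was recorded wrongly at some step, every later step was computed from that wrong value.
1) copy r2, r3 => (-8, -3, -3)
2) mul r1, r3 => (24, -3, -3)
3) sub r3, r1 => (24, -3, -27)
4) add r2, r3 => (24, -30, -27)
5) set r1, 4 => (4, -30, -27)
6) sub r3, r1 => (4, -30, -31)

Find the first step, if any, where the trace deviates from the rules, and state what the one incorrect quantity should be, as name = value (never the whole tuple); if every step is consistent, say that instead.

no error

Recomputing the run from the initial state:
step 1: r1 = -8, r2 = -3, r3 = -3
step 2: r1 = 24, r2 = -3, r3 = -3
step 3: r1 = 24, r2 = -3, r3 = -27
step 4: r1 = 24, r2 = -30, r3 = -27
step 5: r1 = 4, r2 = -30, r3 = -27
step 6: r1 = 4, r2 = -30, r3 = -31
This matches the trace at every step.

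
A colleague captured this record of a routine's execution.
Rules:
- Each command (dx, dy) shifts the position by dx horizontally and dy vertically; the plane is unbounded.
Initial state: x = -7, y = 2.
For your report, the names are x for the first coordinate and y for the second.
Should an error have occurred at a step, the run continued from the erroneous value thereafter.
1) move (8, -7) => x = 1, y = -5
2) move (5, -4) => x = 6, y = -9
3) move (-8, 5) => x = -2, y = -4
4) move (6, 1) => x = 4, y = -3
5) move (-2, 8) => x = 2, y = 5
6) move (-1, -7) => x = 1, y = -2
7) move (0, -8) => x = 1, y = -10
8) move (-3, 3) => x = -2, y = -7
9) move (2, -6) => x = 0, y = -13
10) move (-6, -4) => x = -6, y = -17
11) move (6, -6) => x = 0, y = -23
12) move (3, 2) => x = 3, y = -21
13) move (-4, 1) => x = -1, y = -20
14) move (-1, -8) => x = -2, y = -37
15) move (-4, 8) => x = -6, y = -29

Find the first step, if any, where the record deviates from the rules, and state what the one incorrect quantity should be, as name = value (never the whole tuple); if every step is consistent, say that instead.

step 14, y = -28

Recomputing the run from the initial state:
step 1: x = 1, y = -5
step 2: x = 6, y = -9
step 3: x = -2, y = -4
step 4: x = 4, y = -3
step 5: x = 2, y = 5
step 6: x = 1, y = -2
step 7: x = 1, y = -10
step 8: x = -2, y = -7
step 9: x = 0, y = -13
step 10: x = -6, y = -17
step 11: x = 0, y = -23
step 12: x = 3, y = -21
step 13: x = -1, y = -20
step 14: x = -2, y = -28
step 15: x = -6, y = -20
The first disagreement with the record is at step 14, where the value should be y = -28.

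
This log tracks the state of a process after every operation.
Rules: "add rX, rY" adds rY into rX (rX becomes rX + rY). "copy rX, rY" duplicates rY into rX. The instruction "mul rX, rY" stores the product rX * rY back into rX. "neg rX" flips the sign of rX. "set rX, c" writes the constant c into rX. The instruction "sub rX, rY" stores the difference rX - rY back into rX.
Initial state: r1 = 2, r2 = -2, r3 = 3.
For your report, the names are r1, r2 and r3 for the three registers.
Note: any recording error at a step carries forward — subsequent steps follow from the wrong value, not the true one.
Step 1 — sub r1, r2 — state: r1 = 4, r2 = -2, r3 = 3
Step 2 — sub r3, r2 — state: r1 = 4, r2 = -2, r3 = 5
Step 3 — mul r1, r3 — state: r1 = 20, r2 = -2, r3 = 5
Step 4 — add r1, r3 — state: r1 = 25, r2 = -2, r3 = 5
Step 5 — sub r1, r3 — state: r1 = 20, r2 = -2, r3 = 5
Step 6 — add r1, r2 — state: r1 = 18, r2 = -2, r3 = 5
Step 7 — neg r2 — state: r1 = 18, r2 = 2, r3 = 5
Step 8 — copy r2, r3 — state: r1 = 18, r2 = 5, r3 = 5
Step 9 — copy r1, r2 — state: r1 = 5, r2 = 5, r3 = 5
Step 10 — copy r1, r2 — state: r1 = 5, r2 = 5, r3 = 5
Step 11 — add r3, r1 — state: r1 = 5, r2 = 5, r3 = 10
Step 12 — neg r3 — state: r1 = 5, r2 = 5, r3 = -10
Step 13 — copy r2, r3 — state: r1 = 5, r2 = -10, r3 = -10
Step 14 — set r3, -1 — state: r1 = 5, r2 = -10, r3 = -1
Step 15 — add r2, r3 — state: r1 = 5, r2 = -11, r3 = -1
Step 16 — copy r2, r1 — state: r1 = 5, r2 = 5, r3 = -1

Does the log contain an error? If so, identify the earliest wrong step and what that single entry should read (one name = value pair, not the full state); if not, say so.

no error

Step 1: r1 = 2 - -2 = 4 — confirmed correct.
Step 2: r3 = 3 - -2 = 5 — no discrepancy.
Step 3: r1 = 4 * 5 = 20 — same as recorded.
Step 4: r1 = 20 + 5 = 25 — agrees with the log.
Step 5: r1 = 25 - 5 = 20 — no discrepancy.
Step 6: r1 = 20 + -2 = 18 — confirmed correct.
Step 7: r2 = -(-2) = 2 — confirmed correct.
Step 8: r2 = 5 — in agreement.
Step 9: r1 = 5 — no discrepancy.
Step 10: r1 = 5 — agrees with the log.
Step 11: r3 = 5 + 5 = 10 — consistent with the log.
Step 12: r3 = -(10) = -10 — confirmed correct.
Step 13: r2 = -10 — exactly as logged.
Step 14: r3 = -1 — confirmed correct.
Step 15: r2 = -10 + -1 = -11 — matches.
Step 16: r2 = 5 — consistent with the log.
The whole run recomputes cleanly — no discrepancies.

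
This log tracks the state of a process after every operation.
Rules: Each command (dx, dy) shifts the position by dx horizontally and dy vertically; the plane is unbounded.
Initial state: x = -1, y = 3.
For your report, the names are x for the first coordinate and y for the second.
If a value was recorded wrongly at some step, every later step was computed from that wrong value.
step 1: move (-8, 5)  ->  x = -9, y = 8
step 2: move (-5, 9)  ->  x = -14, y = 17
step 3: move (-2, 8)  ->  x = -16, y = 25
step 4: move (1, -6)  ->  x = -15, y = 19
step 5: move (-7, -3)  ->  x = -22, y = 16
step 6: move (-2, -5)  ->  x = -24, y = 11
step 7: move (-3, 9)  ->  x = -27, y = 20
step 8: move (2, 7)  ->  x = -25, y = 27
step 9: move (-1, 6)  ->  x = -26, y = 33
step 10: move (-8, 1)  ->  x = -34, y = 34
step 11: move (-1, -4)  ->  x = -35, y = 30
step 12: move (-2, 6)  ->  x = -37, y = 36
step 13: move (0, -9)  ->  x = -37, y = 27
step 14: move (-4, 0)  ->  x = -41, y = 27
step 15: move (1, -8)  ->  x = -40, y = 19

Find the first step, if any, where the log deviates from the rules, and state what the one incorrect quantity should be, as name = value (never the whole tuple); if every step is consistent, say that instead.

no error

1. x = -1 + (-8) = -9, y = 3 + (5) = 8 (verified)
2. x = -9 + (-5) = -14, y = 8 + (9) = 17 (no discrepancy)
3. x = -14 + (-2) = -16, y = 17 + (8) = 25 (matches)
4. x = -16 + (1) = -15, y = 25 + (-6) = 19 (same as recorded)
5. x = -15 + (-7) = -22, y = 19 + (-3) = 16 (verified)
6. x = -22 + (-2) = -24, y = 16 + (-5) = 11 (in agreement)
7. x = -24 + (-3) = -27, y = 11 + (9) = 20 (in agreement)
8. x = -27 + (2) = -25, y = 20 + (7) = 27 (confirmed correct)
9. x = -25 + (-1) = -26, y = 27 + (6) = 33 (matches)
10. x = -26 + (-8) = -34, y = 33 + (1) = 34 (confirmed correct)
11. x = -34 + (-1) = -35, y = 34 + (-4) = 30 (exactly as logged)
12. x = -35 + (-2) = -37, y = 30 + (6) = 36 (exactly as logged)
13. x = -37 + (0) = -37, y = 36 + (-9) = 27 (matches)
14. x = -37 + (-4) = -41, y = 27 + (0) = 27 (exactly as logged)
15. x = -41 + (1) = -40, y = 27 + (-8) = 19 (same as recorded)
The whole run recomputes cleanly — no discrepancies.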